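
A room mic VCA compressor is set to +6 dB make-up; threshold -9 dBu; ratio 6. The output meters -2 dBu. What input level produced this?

Remove make-up: -2 − 6 = -8 dBu.
Post-compression overshoot = -8 − (-9) = 1 dB.
Undo the ratio: input overshoot = 1 × 6 = 6 dB, giving input = -3 dBu.

-3 dBu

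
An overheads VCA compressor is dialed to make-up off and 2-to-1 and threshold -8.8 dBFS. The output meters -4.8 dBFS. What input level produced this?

The compressed level sits -4.8 − (-8.8) = 4 dB over threshold.
Before 2:1 compression the overshoot was 4 × 2 = 8 dB, so input = -8.8 + 8 = -0.8 dBFS.

-0.8 dBFS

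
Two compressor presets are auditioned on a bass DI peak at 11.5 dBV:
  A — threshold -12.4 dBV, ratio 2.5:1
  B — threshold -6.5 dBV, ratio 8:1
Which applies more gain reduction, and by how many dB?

B, by 1.41 dB

A: overshoot 23.9 dB → output overshoot 9.56 dB → GR 14.34 dB.
B: overshoot 18 dB → output overshoot 2.25 dB → GR 15.75 dB.
B applies 1.41 dB more gain reduction.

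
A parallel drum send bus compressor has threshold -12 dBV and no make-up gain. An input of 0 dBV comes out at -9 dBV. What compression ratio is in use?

Input overshoot = 0 − (-12) = 12 dB; output overshoot = -9 − (-12) = 3 dB.
Ratio = 12 / 3 = 4.

4:1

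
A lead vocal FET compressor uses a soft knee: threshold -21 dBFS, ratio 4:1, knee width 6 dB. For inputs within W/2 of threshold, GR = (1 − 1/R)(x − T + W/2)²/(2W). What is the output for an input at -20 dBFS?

-21 dBFS

x − T + W/2 = -20 − (-21) + 3 = 4.
GR = (1 − 1/4) × 4² / 12 = 0.75 × 16 / 12 = 1 dB.
Output = -20 − 1 = -21 dBFS.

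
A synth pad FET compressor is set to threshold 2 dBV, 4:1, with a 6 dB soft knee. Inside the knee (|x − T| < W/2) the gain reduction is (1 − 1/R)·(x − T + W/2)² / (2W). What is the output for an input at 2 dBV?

1.4375 dBV

x − T + W/2 = 2 − 2 + 3 = 3.
GR = (1 − 1/4) × 3² / 12 = 0.75 × 9 / 12 = 0.5625 dB.
Output = 2 − 0.5625 = 1.4375 dBV.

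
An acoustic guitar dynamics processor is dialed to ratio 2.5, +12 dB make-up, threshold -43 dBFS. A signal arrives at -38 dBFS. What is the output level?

-38 dBFS sits 5 dB over threshold.
2.5:1 compression reduces that to 5/2.5 = 2 dB over.
Output = -43 + 2 = -41 dBFS; make-up adds 12 dB, giving -29 dBFS.

-29 dBFS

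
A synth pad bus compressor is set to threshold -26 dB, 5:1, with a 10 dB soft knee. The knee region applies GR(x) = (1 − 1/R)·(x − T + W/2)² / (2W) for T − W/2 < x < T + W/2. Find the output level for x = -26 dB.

-27 dB

x − T + W/2 = -26 − (-26) + 5 = 5.
GR = (1 − 1/5) × 5² / 20 = 0.8 × 25 / 20 = 1 dB.
Output = -26 − 1 = -27 dB.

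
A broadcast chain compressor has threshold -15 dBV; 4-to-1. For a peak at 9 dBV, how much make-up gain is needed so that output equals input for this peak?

Without make-up, output = threshold + overshoot/4 = -15 + 6 = -9 dBV.
Gap to target: 18 dB.

18 dB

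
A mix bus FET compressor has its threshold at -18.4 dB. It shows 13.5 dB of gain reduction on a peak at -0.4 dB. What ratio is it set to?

4:1

Input overshoot = -0.4 − (-18.4) = 18 dB.
Output overshoot = 18 − 13.5 = 4.5 dB.
Ratio = input overshoot / output overshoot = 18 / 4.5 = 4.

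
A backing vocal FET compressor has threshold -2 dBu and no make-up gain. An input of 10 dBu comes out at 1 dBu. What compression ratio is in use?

Input overshoot = 10 − (-2) = 12 dB; output overshoot = 1 − (-2) = 3 dB.
Ratio = 12 / 3 = 4.

4:1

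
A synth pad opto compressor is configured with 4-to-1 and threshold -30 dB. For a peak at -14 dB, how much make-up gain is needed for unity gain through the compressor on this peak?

12 dB

The peak compresses to -30 + 16/4 = -26 dB.
To reach -14 dB requires -14 − (-26) = 12 dB of make-up.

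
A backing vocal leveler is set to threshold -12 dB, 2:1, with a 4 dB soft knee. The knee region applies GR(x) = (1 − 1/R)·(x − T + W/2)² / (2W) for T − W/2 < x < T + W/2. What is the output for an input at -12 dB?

-12.25 dB

x − T + W/2 = -12 − (-12) + 2 = 2.
GR = (1 − 1/2) × 2² / 8 = 0.5 × 4 / 8 = 0.25 dB.
Output = -12 − 0.25 = -12.25 dB.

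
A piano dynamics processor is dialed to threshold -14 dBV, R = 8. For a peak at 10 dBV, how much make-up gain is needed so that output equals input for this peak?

Overshoot 24 dB → 24/8 = 3 dB after compression, so the compressed level is -14 + 3 = -11 dBV.
Make-up = target − compressed = 10 − (-11) = 21 dB.

21 dB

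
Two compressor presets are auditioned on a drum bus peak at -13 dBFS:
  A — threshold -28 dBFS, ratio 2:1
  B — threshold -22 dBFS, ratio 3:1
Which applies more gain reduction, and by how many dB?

A, by 1.5 dB

A: 15 dB over, compressed to 7.5 dB over, so 7.5 dB of GR.
B: 9 dB over, compressed to 3 dB over, so 6 dB of GR.
A reduces 1.5 dB more.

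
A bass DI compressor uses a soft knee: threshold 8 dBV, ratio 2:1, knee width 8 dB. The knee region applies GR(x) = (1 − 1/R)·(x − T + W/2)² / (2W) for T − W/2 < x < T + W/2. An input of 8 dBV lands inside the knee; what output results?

x − T + W/2 = 8 − 8 + 4 = 4.
GR = (1 − 1/2) × 4² / 16 = 0.5 × 16 / 16 = 0.5 dB.
Output = 8 − 0.5 = 7.5 dBV.

7.5 dBV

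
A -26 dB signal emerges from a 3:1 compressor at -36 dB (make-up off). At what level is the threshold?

Gain reduction = -26 − (-36) = 10 dB; output overshoot = GR / (R − 1) = 10 / 2 = 5 dB.
Threshold = output − output overshoot = -36 − 5 = -41 dB.

-41 dB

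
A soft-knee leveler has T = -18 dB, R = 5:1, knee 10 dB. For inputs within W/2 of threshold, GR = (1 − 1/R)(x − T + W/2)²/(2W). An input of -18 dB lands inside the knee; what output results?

-19 dB

x − T + W/2 = -18 − (-18) + 5 = 5.
GR = (1 − 1/5) × 5² / 20 = 0.8 × 25 / 20 = 1 dB.
Output = -18 − 1 = -19 dB.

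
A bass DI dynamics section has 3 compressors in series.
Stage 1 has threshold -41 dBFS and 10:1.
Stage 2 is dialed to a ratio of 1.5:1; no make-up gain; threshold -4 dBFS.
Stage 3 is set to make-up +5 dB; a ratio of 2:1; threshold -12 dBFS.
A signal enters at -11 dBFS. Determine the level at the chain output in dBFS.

-33 dBFS

Stage 1: -11 dBFS is 30 dB over -41 dBFS; at 10:1 that becomes 3 dB over, giving -38 dBFS.
Stage 2: -38 dBFS is at or below the -4 dBFS threshold — no compression; output -38 dBFS.
Stage 3: -38 dBFS is at or below the -12 dBFS threshold — no compression; make-up brings it to -33 dBFS.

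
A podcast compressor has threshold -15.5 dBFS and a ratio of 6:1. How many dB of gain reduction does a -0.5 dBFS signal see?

12.5 dB

-0.5 dBFS exceeds the threshold by 15 dB.
At 6:1, output sits 15/6 = 2.5 dB above threshold.
GR = overshoot in − overshoot out = 15 − 2.5 = 12.5 dB.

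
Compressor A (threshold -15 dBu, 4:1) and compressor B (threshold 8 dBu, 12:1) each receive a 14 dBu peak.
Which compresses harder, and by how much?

A: overshoot 29 dB → output overshoot 7.25 dB → GR 21.75 dB.
B: overshoot 6 dB → output overshoot 0.5 dB → GR 5.5 dB.
Difference: 16.25 dB in favour of A.

A, by 16.25 dB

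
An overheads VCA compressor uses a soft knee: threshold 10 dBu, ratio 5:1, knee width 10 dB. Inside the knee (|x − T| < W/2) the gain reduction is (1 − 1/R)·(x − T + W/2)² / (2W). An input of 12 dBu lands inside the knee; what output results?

10.04 dBu

x − T + W/2 = 12 − 10 + 5 = 7.
GR = (1 − 1/5) × 7² / 20 = 0.8 × 49 / 20 = 1.96 dB.
Output = 12 − 1.96 = 10.04 dBu.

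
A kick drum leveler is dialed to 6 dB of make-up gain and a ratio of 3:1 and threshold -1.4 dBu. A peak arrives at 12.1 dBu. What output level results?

9.1 dBu

Overshoot: 12.1 − (-1.4) = 13.5 dB.
At 3:1 the overshoot is divided by 3, leaving 4.5 dB above threshold.
So the level is -1.4 + 4.5 = 3.1 dBu; make-up adds 6 dB, giving 9.1 dBu.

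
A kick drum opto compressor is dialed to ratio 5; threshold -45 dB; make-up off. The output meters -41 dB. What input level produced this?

-25 dB

The compressed level sits -41 − (-45) = 4 dB over threshold.
Before 5:1 compression the overshoot was 4 × 5 = 20 dB, so input = -45 + 20 = -25 dB.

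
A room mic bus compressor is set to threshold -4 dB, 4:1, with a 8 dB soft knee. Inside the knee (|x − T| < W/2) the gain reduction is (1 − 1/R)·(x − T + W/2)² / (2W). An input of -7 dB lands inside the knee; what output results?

-7.046875 dB

x − T + W/2 = -7 − (-4) + 4 = 1.
GR = (1 − 1/4) × 1² / 16 = 0.75 × 1 / 16 = 0.046875 dB.
Output = -7 − 0.046875 = -7.046875 dB.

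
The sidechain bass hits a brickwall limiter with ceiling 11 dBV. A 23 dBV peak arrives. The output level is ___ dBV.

11 dBV

At ∞:1, everything above 11 dBV is held at the ceiling.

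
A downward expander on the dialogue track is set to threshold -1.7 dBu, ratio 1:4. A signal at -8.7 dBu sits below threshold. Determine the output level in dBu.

Below threshold, a 1:4 expander applies gain = (4−1)×(T − x) of attenuation.
(4−1) × 7 = 21 dB, so output = -8.7 − 21 = -29.7 dBu.

-29.7 dBu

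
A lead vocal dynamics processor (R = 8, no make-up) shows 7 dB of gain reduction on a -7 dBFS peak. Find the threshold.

Input is 8 dB above T (since output overshoot × R = input overshoot: (-14 − T)·8 = -7 − T gives T = -15 dBFS).
Check: -15 + (-7 − (-15))/8 = -15 + 1 = -14 dBFS. ✓

-15 dBFS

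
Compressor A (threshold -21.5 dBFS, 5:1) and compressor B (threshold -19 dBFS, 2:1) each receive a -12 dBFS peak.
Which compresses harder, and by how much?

A, by 4.1 dB

A: GR = 9.5 − 9.5/5 = 7.6 dB.
B: GR = 7 − 7/2 = 3.5 dB.
A reduces 4.1 dB more.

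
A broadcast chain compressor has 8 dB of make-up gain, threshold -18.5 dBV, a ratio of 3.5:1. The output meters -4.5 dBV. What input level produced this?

Remove make-up: -4.5 − 8 = -12.5 dBV.
Post-compression overshoot = -12.5 − (-18.5) = 6 dB.
Input overshoot = R × output overshoot = 21 dB → input = -18.5 + 21 = 2.5 dBV.

2.5 dBV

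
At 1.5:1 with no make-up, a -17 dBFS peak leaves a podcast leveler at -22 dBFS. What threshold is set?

Let T be the threshold. Output overshoot = (input overshoot)/R, so -22 − T = (-17 − T)/1.5.
1.5·(-22 − T) = -17 − T → 0.5·T = -33 − (-17) = -16.
T = -16/0.5 = -32 dBFS.

-32 dBFS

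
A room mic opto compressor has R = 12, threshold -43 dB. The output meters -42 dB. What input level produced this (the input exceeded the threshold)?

-31 dB

Post-compression overshoot = -42 − (-43) = 1 dB.
Undo the ratio: input overshoot = 1 × 12 = 12 dB, giving input = -31 dB.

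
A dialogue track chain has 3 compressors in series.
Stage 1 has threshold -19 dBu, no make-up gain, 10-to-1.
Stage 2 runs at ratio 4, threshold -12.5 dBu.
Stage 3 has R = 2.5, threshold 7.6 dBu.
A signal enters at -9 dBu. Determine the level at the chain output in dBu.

-18 dBu

Stage 1: overshoot 10 dB → 10/10 = 1 dB → -18 dBu.
Stage 2: -18 dBu ≤ -12.5 dBu, so stage 2 doesn't engage; output -18 dBu.
Stage 3: below threshold (-18 ≤ 7.6); passes unchanged; output -18 dBu.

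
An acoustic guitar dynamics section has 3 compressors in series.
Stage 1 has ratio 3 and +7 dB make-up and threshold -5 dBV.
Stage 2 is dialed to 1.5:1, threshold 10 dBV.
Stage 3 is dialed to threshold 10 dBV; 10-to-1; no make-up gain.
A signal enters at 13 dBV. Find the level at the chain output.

Stage 1: 13 dBV is 18 dB over -5 dBV; at 3:1 that becomes 6 dB over, giving 1 dBV; +7 dB make-up → 8 dBV.
Stage 2: 8 dBV ≤ 10 dBV, so stage 2 doesn't engage; output 8 dBV.
Stage 3: 8 dBV ≤ 10 dBV, so stage 3 doesn't engage; output 8 dBV.

8 dBV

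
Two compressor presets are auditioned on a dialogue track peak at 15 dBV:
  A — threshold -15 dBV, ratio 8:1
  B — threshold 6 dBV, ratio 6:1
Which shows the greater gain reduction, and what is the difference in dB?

A: 30 dB over, compressed to 3.75 dB over, so 26.25 dB of GR.
B: 9 dB over, compressed to 1.5 dB over, so 7.5 dB of GR.
Difference: 18.75 dB in favour of A.

A, by 18.75 dB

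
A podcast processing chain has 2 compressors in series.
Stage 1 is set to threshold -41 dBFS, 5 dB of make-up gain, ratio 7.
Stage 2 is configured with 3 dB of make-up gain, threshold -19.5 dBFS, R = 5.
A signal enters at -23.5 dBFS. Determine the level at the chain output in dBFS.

-30.5 dBFS

Stage 1: 17.5 dB above -41 dBFS, reduced 7:1 to 2.5 dB above → -38.5 dBFS; +5 dB make-up → -33.5 dBFS.
Stage 2: below threshold (-33.5 ≤ -19.5); passes unchanged; make-up brings it to -30.5 dBFS.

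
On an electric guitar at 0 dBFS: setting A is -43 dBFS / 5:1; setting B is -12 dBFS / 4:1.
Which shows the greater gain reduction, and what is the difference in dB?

A: overshoot 43 dB → output overshoot 8.6 dB → GR 34.4 dB.
B: overshoot 12 dB → output overshoot 3 dB → GR 9 dB.
A applies 25.4 dB more gain reduction.

A, by 25.4 dB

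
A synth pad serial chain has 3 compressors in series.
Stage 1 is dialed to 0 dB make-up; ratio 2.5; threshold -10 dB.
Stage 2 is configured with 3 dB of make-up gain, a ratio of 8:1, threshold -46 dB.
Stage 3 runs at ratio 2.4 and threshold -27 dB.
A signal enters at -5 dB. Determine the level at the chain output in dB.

Stage 1: -5 dB is 5 dB over -10 dB; at 2.5:1 that becomes 2 dB over, giving -8 dB.
Stage 2: overshoot 38 dB → 38/8 = 4.75 dB → -41.25 dB; +3 dB make-up → -38.25 dB.
Stage 3: below threshold (-38.25 ≤ -27); passes unchanged; output -38.25 dB.

-38.25 dB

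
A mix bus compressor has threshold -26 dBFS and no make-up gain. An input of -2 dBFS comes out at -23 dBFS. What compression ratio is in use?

8:1

Input overshoot = -2 − (-26) = 24 dB; output overshoot = -23 − (-26) = 3 dB.
Ratio = 24 / 3 = 8.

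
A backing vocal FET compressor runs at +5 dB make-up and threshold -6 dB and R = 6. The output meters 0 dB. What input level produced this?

Stripping the +5 dB make-up gives -5 dB at the gain stage.
That's 1 dB above the -6 dB threshold.
Input overshoot = R × output overshoot = 6 dB → input = -6 + 6 = 0 dB.

0 dB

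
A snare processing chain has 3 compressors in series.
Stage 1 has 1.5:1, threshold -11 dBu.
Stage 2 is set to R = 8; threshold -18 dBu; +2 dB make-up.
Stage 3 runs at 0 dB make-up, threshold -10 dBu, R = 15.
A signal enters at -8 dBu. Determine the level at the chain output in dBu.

Stage 1: overshoot 3 dB → 3/1.5 = 2 dB → -9 dBu.
Stage 2: overshoot 9 dB → 9/8 = 1.125 dB → -16.875 dBu; +2 dB make-up → -14.875 dBu.
Stage 3: -14.875 dBu is at or below the -10 dBu threshold — no compression; output -14.875 dBu.

-14.875 dBu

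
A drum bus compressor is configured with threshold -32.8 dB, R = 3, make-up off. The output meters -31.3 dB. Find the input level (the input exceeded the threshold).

-28.3 dB

Post-compression overshoot = -31.3 − (-32.8) = 1.5 dB.
Undo the ratio: input overshoot = 1.5 × 3 = 4.5 dB, giving input = -28.3 dB.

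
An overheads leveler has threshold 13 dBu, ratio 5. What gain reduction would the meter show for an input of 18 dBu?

4 dB

The signal is 5 dB above threshold.
At 5:1, output sits 5/5 = 1 dB above threshold.
GR = overshoot in − overshoot out = 5 − 1 = 4 dB.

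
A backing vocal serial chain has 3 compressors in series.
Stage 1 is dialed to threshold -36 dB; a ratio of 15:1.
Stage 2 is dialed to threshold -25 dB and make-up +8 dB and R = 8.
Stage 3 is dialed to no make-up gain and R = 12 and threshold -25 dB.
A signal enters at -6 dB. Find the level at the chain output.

Stage 1: 30 dB above -36 dB, reduced 15:1 to 2 dB above → -34 dB.
Stage 2: below threshold (-34 ≤ -25); passes unchanged; make-up brings it to -26 dB.
Stage 3: below threshold (-26 ≤ -25); passes unchanged; output -26 dB.

-26 dB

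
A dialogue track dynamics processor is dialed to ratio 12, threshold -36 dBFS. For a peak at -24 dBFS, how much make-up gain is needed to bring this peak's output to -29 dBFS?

6 dB

Overshoot 12 dB → 12/12 = 1 dB after compression, so the compressed level is -36 + 1 = -35 dBFS.
Make-up = target − compressed = -29 − (-35) = 6 dB.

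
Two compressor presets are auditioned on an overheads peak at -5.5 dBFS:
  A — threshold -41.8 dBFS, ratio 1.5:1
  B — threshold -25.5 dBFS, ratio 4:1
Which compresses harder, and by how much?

B, by 2.9 dB

A: overshoot 36.3 dB → output overshoot 24.2 dB → GR 12.1 dB.
B: overshoot 20 dB → output overshoot 5 dB → GR 15 dB.
B reduces 2.9 dB more.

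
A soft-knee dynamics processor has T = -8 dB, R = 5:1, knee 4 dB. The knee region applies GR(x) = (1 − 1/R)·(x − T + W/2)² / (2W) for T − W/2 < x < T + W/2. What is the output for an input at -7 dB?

x − T + W/2 = -7 − (-8) + 2 = 3.
GR = (1 − 1/5) × 3² / 8 = 0.8 × 9 / 8 = 0.9 dB.
Output = -7 − 0.9 = -7.9 dB.

-7.9 dB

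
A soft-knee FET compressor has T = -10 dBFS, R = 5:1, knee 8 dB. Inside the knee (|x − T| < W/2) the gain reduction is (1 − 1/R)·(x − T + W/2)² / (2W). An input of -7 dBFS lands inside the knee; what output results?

x − T + W/2 = -7 − (-10) + 4 = 7.
GR = (1 − 1/5) × 7² / 16 = 0.8 × 49 / 16 = 2.45 dB.
Output = -7 − 2.45 = -9.45 dBFS.

-9.45 dBFS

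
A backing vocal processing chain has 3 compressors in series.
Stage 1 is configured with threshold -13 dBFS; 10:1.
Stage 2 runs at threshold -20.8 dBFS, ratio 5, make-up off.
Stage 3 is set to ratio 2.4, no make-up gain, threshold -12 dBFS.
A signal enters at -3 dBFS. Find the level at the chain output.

Stage 1: 10 dB above -13 dBFS, reduced 10:1 to 1 dB above → -12 dBFS.
Stage 2: overshoot 8.8 dB → 8.8/5 = 1.76 dB → -19.04 dBFS.
Stage 3: below threshold (-19.04 ≤ -12); passes unchanged; output -19.04 dBFS.

-19.04 dBFS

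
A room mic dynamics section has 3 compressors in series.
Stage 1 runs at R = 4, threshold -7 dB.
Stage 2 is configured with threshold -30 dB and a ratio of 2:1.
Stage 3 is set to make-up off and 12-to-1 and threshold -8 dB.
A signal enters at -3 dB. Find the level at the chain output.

-18 dB

Stage 1: 4 dB above -7 dB, reduced 4:1 to 1 dB above → -6 dB.
Stage 2: 24 dB above -30 dB, reduced 2:1 to 12 dB above → -18 dB.
Stage 3: below threshold (-18 ≤ -8); passes unchanged; output -18 dB.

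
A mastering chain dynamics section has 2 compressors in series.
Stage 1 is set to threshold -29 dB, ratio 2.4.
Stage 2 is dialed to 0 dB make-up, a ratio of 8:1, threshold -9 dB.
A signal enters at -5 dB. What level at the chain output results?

Stage 1: 24 dB above -29 dB, reduced 2.4:1 to 10 dB above → -19 dB.
Stage 2: below threshold (-19 ≤ -9); passes unchanged; output -19 dB.

-19 dB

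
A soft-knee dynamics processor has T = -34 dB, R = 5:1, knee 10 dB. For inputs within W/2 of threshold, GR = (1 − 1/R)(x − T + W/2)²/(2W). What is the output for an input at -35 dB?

x − T + W/2 = -35 − (-34) + 5 = 4.
GR = (1 − 1/5) × 4² / 20 = 0.8 × 16 / 20 = 0.64 dB.
Output = -35 − 0.64 = -35.64 dB.

-35.64 dB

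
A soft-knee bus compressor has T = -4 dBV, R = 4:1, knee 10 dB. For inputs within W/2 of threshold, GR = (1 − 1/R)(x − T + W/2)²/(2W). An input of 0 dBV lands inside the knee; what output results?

x − T + W/2 = 0 − (-4) + 5 = 9.
GR = (1 − 1/4) × 9² / 20 = 0.75 × 81 / 20 = 3.0375 dB.
Output = 0 − 3.0375 = -3.0375 dBV.

-3.0375 dBV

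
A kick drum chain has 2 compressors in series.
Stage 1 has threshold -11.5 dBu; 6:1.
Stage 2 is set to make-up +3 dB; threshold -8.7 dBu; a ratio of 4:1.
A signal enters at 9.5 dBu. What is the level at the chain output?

-5.525 dBu

Stage 1: overshoot 21 dB → 21/6 = 3.5 dB → -8 dBu.
Stage 2: -8 dBu is 0.7 dB over -8.7 dBu; at 4:1 that becomes 0.175 dB over, giving -8.525 dBu; +3 dB make-up → -5.525 dBu.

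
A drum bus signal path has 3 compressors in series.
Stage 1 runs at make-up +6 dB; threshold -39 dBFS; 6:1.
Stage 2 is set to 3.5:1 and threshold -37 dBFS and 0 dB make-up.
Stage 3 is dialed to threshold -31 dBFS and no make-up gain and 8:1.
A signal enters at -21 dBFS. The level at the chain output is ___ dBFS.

-35 dBFS

Stage 1: overshoot 18 dB → 18/6 = 3 dB → -36 dBFS; +6 dB make-up → -30 dBFS.
Stage 2: 7 dB above -37 dBFS, reduced 3.5:1 to 2 dB above → -35 dBFS.
Stage 3: below threshold (-35 ≤ -31); passes unchanged; output -35 dBFS.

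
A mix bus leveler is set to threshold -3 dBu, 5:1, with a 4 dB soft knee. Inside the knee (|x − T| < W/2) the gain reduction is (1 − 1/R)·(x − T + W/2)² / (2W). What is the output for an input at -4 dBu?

x − T + W/2 = -4 − (-3) + 2 = 1.
GR = (1 − 1/5) × 1² / 8 = 0.8 × 1 / 8 = 0.1 dB.
Output = -4 − 0.1 = -4.1 dBu.

-4.1 dBu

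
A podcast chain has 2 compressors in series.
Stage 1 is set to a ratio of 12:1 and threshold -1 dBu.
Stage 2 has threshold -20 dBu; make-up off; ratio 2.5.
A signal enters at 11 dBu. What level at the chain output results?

-12 dBu

Stage 1: overshoot 12 dB → 12/12 = 1 dB → 0 dBu.
Stage 2: 0 dBu is 20 dB over -20 dBu; at 2.5:1 that becomes 8 dB over, giving -12 dBu.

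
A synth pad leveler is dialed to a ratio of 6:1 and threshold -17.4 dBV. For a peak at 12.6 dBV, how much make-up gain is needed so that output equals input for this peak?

Without make-up, output = threshold + overshoot/6 = -17.4 + 5 = -12.4 dBV.
Gap to target: 25 dB.

25 dB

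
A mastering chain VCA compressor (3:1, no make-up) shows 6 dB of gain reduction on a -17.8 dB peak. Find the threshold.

-26.8 dB

Input is 9 dB above T (since output overshoot × R = input overshoot: (-23.8 − T)·3 = -17.8 − T gives T = -26.8 dB).
Check: -26.8 + (-17.8 − (-26.8))/3 = -26.8 + 3 = -23.8 dB. ✓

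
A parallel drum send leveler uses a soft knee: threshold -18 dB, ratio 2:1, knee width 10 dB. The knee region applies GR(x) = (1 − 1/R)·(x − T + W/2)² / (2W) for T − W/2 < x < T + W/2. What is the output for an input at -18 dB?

x − T + W/2 = -18 − (-18) + 5 = 5.
GR = (1 − 1/2) × 5² / 20 = 0.5 × 25 / 20 = 0.625 dB.
Output = -18 − 0.625 = -18.625 dB.

-18.625 dB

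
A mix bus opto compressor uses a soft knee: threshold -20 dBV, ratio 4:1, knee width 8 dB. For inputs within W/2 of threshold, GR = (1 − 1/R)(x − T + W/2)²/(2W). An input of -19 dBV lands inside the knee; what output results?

-20.171875 dBV

x − T + W/2 = -19 − (-20) + 4 = 5.
GR = (1 − 1/4) × 5² / 16 = 0.75 × 25 / 16 = 1.171875 dB.
Output = -19 − 1.171875 = -20.171875 dBV.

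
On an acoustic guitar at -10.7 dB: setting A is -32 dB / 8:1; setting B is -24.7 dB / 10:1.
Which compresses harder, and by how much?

A: 21.3 dB over, compressed to 2.6625 dB over, so 18.6375 dB of GR.
B: 14 dB over, compressed to 1.4 dB over, so 12.6 dB of GR.
Difference: 6.0375 dB in favour of A.

A, by 6.0375 dB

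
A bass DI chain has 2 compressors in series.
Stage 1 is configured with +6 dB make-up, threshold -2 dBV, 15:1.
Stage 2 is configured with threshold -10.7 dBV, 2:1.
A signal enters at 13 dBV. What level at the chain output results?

-2.85 dBV

Stage 1: 13 dBV is 15 dB over -2 dBV; at 15:1 that becomes 1 dB over, giving -1 dBV; +6 dB make-up → 5 dBV.
Stage 2: overshoot 15.7 dB → 15.7/2 = 7.85 dB → -2.85 dBV.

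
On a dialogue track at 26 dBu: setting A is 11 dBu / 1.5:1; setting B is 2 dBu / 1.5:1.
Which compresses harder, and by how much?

B, by 3 dB

A: overshoot 15 dB → output overshoot 10 dB → GR 5 dB.
B: overshoot 24 dB → output overshoot 16 dB → GR 8 dB.
Difference: 3 dB in favour of B.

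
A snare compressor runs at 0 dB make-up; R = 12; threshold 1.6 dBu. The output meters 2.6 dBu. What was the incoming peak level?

The compressed level sits 2.6 − 1.6 = 1 dB over threshold.
Before 12:1 compression the overshoot was 1 × 12 = 12 dB, so input = 1.6 + 12 = 13.6 dBu.

13.6 dBu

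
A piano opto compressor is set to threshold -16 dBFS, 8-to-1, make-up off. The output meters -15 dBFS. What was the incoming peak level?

That's 1 dB above the -16 dBFS threshold.
Before 8:1 compression the overshoot was 1 × 8 = 8 dB, so input = -16 + 8 = -8 dBFS.

-8 dBFS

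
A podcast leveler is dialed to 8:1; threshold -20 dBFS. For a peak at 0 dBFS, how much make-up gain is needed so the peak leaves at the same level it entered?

The peak compresses to -20 + 20/8 = -17.5 dBFS.
To reach 0 dBFS requires 0 − (-17.5) = 17.5 dB of make-up.

17.5 dB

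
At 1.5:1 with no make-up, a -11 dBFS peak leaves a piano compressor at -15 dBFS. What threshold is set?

-23 dBFS

Input is 12 dB above T (since output overshoot × R = input overshoot: (-15 − T)·1.5 = -11 − T gives T = -23 dBFS).
Check: -23 + (-11 − (-23))/1.5 = -23 + 8 = -15 dBFS. ✓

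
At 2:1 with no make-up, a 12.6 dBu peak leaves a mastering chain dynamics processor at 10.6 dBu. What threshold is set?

8.6 dBu

Gain reduction = 12.6 − 10.6 = 2 dB; output overshoot = GR / (R − 1) = 2 / 1 = 2 dB.
Threshold = output − output overshoot = 10.6 − 2 = 8.6 dBu.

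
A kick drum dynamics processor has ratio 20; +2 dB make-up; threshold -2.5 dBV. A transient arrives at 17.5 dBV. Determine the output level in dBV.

Overshoot: 17.5 − (-2.5) = 20 dB.
The 20 dB excess becomes 1 dB after 20:1 reduction.
That puts the output at -1.5 dBV; make-up adds 2 dB, giving 0.5 dBV.

0.5 dBV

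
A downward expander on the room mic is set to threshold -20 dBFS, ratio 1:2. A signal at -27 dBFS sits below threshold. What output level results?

-34 dBFS

The input is 7 dB below the -20 dBFS threshold.
A 1:2 expander multiplies undershoot by 2: 7 × 2 = 14 dB below threshold.
Output = -20 − 14 = -34 dBFS.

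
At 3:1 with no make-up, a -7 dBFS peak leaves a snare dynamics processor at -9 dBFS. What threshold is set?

Let T be the threshold. Output overshoot = (input overshoot)/R, so -9 − T = (-7 − T)/3.
3·(-9 − T) = -7 − T → 2·T = -27 − (-7) = -20.
T = -20/2 = -10 dBFS.

-10 dBFS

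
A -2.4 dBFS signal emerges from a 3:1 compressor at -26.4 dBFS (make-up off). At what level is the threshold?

-38.4 dBFS

Let T be the threshold. Output overshoot = (input overshoot)/R, so -26.4 − T = (-2.4 − T)/3.
3·(-26.4 − T) = -2.4 − T → 2·T = -79.2 − (-2.4) = -76.8.
T = -76.8/2 = -38.4 dBFS.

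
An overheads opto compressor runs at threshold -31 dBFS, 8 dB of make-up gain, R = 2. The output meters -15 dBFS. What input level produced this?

Stripping the +8 dB make-up gives -23 dBFS at the gain stage.
Post-compression overshoot = -23 − (-31) = 8 dB.
Undo the ratio: input overshoot = 8 × 2 = 16 dB, giving input = -15 dBFS.

-15 dBFS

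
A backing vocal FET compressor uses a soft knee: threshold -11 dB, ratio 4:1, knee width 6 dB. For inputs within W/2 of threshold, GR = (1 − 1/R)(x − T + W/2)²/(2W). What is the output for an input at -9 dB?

x − T + W/2 = -9 − (-11) + 3 = 5.
GR = (1 − 1/4) × 5² / 12 = 0.75 × 25 / 12 = 1.5625 dB.
Output = -9 − 1.5625 = -10.5625 dB.

-10.5625 dB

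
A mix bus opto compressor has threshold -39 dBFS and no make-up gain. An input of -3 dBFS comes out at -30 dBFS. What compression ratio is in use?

Input overshoot = -3 − (-39) = 36 dB; output overshoot = -30 − (-39) = 9 dB.
Ratio = 36 / 9 = 4.

4:1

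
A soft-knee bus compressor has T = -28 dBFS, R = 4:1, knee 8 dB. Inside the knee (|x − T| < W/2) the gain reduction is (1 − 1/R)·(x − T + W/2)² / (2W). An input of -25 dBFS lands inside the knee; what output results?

-27.296875 dBFS

x − T + W/2 = -25 − (-28) + 4 = 7.
GR = (1 − 1/4) × 7² / 16 = 0.75 × 49 / 16 = 2.296875 dB.
Output = -25 − 2.296875 = -27.296875 dBFS.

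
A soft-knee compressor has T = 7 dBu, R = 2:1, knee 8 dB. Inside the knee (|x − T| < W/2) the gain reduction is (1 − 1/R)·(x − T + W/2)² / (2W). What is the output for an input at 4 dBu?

3.96875 dBu

x − T + W/2 = 4 − 7 + 4 = 1.
GR = (1 − 1/2) × 1² / 16 = 0.5 × 1 / 16 = 0.03125 dB.
Output = 4 − 0.03125 = 3.96875 dBu.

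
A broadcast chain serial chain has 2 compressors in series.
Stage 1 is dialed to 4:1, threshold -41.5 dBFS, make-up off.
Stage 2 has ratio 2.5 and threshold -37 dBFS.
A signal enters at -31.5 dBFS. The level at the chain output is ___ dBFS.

-39 dBFS

Stage 1: 10 dB above -41.5 dBFS, reduced 4:1 to 2.5 dB above → -39 dBFS.
Stage 2: below threshold (-39 ≤ -37); passes unchanged; output -39 dBFS.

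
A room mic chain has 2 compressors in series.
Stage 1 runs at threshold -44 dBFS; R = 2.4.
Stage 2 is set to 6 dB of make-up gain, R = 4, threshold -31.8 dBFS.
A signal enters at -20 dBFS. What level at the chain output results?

-28 dBFS

Stage 1: 24 dB above -44 dBFS, reduced 2.4:1 to 10 dB above → -34 dBFS.
Stage 2: -34 dBFS ≤ -31.8 dBFS, so stage 2 doesn't engage; make-up brings it to -28 dBFS.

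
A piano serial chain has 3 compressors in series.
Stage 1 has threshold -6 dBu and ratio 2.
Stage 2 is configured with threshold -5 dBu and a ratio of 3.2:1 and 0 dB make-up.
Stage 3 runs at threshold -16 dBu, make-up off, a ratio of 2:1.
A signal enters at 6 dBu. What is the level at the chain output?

Stage 1: 12 dB above -6 dBu, reduced 2:1 to 6 dB above → 0 dBu.
Stage 2: 0 dBu is 5 dB over -5 dBu; at 3.2:1 that becomes 1.5625 dB over, giving -3.4375 dBu.
Stage 3: overshoot 12.5625 dB → 12.5625/2 = 6.28125 dB → -9.71875 dBu.

-9.71875 dBu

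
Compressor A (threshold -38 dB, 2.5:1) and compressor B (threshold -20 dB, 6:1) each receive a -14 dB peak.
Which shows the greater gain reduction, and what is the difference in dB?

A, by 9.4 dB

A: overshoot 24 dB → output overshoot 9.6 dB → GR 14.4 dB.
B: overshoot 6 dB → output overshoot 1 dB → GR 5 dB.
A applies 9.4 dB more gain reduction.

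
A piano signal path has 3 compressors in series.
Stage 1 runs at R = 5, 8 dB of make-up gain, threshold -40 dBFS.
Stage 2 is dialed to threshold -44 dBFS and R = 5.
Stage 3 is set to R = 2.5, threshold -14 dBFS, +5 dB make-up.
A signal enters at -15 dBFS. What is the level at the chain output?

-35.6 dBFS

Stage 1: 25 dB above -40 dBFS, reduced 5:1 to 5 dB above → -35 dBFS; +8 dB make-up → -27 dBFS.
Stage 2: overshoot 17 dB → 17/5 = 3.4 dB → -40.6 dBFS.
Stage 3: -40.6 dBFS ≤ -14 dBFS, so stage 3 doesn't engage; make-up brings it to -35.6 dBFS.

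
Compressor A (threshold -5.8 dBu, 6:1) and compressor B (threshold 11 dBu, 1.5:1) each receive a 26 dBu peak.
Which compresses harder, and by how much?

A, by 21.5 dB

A: 31.8 dB over, compressed to 5.3 dB over, so 26.5 dB of GR.
B: 15 dB over, compressed to 10 dB over, so 5 dB of GR.
A applies 21.5 dB more gain reduction.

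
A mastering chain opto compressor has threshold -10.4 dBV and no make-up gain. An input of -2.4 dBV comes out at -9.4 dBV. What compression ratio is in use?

8:1

Input overshoot = -2.4 − (-10.4) = 8 dB; output overshoot = -9.4 − (-10.4) = 1 dB.
Ratio = 8 / 1 = 8.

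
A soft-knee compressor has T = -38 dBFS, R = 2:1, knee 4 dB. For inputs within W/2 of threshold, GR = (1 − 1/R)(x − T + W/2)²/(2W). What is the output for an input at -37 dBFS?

-37.5625 dBFS

x − T + W/2 = -37 − (-38) + 2 = 3.
GR = (1 − 1/2) × 3² / 8 = 0.5 × 9 / 8 = 0.5625 dB.
Output = -37 − 0.5625 = -37.5625 dBFS.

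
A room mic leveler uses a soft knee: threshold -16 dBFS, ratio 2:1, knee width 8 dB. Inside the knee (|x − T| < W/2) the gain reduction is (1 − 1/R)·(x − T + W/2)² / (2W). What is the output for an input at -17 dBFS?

-17.28125 dBFS

x − T + W/2 = -17 − (-16) + 4 = 3.
GR = (1 − 1/2) × 3² / 16 = 0.5 × 9 / 16 = 0.28125 dB.
Output = -17 − 0.28125 = -17.28125 dBFS.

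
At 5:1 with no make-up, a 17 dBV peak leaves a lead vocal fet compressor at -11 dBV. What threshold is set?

-18 dBV

Input is 35 dB above T (since output overshoot × R = input overshoot: (-11 − T)·5 = 17 − T gives T = -18 dBV).
Check: -18 + (17 − (-18))/5 = -18 + 7 = -11 dBV. ✓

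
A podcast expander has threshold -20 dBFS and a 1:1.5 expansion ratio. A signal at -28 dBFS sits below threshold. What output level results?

Below threshold, a 1:1.5 expander applies gain = (1.5−1)×(T − x) of attenuation.
(1.5−1) × 8 = 4 dB, so output = -28 − 4 = -32 dBFS.

-32 dBFS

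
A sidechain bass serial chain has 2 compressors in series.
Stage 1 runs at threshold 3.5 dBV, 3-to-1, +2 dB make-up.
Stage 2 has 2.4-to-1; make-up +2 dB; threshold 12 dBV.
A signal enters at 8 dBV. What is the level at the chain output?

9 dBV

Stage 1: overshoot 4.5 dB → 4.5/3 = 1.5 dB → 5 dBV; +2 dB make-up → 7 dBV.
Stage 2: 7 dBV ≤ 12 dBV, so stage 2 doesn't engage; make-up brings it to 9 dBV.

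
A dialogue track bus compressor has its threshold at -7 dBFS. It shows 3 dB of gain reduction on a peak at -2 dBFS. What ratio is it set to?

Input overshoot = -2 − (-7) = 5 dB.
Output overshoot = 5 − 3 = 2 dB.
Ratio = input overshoot / output overshoot = 5 / 2 = 2.5.

2.5:1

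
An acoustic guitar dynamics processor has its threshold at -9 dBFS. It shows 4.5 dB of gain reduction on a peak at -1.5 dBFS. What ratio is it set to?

2.5:1

Input overshoot = -1.5 − (-9) = 7.5 dB.
Output overshoot = 7.5 − 4.5 = 3 dB.
Ratio = input overshoot / output overshoot = 7.5 / 3 = 2.5.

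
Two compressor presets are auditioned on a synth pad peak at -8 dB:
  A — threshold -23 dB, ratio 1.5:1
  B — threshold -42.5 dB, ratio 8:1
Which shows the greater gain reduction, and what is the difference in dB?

B, by 25.1875 dB

A: GR = 15 − 15/1.5 = 5 dB.
B: GR = 34.5 − 34.5/8 = 30.1875 dB.
B applies 25.1875 dB more gain reduction.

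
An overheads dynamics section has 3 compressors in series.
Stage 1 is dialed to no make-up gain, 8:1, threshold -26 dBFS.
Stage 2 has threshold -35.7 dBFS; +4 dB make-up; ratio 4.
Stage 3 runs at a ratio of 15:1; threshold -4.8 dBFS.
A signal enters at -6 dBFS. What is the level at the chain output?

-28.65 dBFS

Stage 1: overshoot 20 dB → 20/8 = 2.5 dB → -23.5 dBFS.
Stage 2: 12.2 dB above -35.7 dBFS, reduced 4:1 to 3.05 dB above → -32.65 dBFS; +4 dB make-up → -28.65 dBFS.
Stage 3: -28.65 dBFS is at or below the -4.8 dBFS threshold — no compression; output -28.65 dBFS.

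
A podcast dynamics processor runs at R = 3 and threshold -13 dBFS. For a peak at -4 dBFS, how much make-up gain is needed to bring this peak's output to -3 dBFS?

7 dB

The peak compresses to -13 + 9/3 = -10 dBFS.
To reach -3 dBFS requires -3 − (-10) = 7 dB of make-up.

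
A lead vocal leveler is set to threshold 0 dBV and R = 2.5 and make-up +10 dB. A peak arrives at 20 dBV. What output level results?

20 dBV sits 20 dB over threshold.
At 2.5:1 the overshoot is divided by 2.5, leaving 8 dB above threshold.
That puts the output at 8 dBV; make-up adds 10 dB, giving 18 dBV.

18 dBV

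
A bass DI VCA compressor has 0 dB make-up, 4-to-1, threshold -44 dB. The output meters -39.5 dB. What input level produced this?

-26 dB

Post-compression overshoot = -39.5 − (-44) = 4.5 dB.
Before 4:1 compression the overshoot was 4.5 × 4 = 18 dB, so input = -44 + 18 = -26 dB.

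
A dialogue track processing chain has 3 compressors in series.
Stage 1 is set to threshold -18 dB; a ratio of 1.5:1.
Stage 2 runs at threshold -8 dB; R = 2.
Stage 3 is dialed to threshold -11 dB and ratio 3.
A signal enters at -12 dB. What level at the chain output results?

Stage 1: -12 dB is 6 dB over -18 dB; at 1.5:1 that becomes 4 dB over, giving -14 dB.
Stage 2: -14 dB ≤ -8 dB, so stage 2 doesn't engage; output -14 dB.
Stage 3: -14 dB is at or below the -11 dB threshold — no compression; output -14 dB.

-14 dB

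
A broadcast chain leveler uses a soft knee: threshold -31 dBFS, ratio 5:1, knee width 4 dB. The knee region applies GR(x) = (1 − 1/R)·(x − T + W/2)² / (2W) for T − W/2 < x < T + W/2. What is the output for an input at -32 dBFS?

-32.1 dBFS

x − T + W/2 = -32 − (-31) + 2 = 1.
GR = (1 − 1/5) × 1² / 8 = 0.8 × 1 / 8 = 0.1 dB.
Output = -32 − 0.1 = -32.1 dBFS.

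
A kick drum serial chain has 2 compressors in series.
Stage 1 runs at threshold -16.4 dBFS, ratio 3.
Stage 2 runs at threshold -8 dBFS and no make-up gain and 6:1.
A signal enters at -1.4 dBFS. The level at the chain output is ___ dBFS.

Stage 1: -1.4 dBFS is 15 dB over -16.4 dBFS; at 3:1 that becomes 5 dB over, giving -11.4 dBFS.
Stage 2: below threshold (-11.4 ≤ -8); passes unchanged; output -11.4 dBFS.

-11.4 dBFS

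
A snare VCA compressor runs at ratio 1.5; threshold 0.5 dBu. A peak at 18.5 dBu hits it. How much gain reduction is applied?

6 dB

18.5 dBu exceeds the threshold by 18 dB.
At 1.5:1, output sits 18/1.5 = 12 dB above threshold.
Gain reduction = 18 − 12 = 6 dB.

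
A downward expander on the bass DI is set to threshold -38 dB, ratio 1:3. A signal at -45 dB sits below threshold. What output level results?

Undershoot = (-38) − (-45) = 7 dB.
At 1:3, that expands to 21 dB under threshold.
Output = -38 − 21 = -59 dB.

-59 dB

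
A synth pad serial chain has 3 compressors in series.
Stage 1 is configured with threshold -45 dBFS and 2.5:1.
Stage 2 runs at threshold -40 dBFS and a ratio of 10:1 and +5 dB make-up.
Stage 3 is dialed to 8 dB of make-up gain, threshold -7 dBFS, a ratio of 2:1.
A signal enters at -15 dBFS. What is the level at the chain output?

Stage 1: 30 dB above -45 dBFS, reduced 2.5:1 to 12 dB above → -33 dBFS.
Stage 2: 7 dB above -40 dBFS, reduced 10:1 to 0.7 dB above → -39.3 dBFS; +5 dB make-up → -34.3 dBFS.
Stage 3: -34.3 dBFS is at or below the -7 dBFS threshold — no compression; make-up brings it to -26.3 dBFS.

-26.3 dBFS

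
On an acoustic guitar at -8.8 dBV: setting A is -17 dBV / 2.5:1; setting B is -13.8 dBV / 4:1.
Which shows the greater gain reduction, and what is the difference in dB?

A: overshoot 8.2 dB → output overshoot 3.28 dB → GR 4.92 dB.
B: overshoot 5 dB → output overshoot 1.25 dB → GR 3.75 dB.
A applies 1.17 dB more gain reduction.

A, by 1.17 dB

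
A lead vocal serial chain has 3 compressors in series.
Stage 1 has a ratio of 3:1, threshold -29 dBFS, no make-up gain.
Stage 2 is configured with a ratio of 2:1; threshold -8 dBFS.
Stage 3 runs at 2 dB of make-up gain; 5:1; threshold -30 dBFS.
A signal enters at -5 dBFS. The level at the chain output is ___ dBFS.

Stage 1: 24 dB above -29 dBFS, reduced 3:1 to 8 dB above → -21 dBFS.
Stage 2: -21 dBFS ≤ -8 dBFS, so stage 2 doesn't engage; output -21 dBFS.
Stage 3: -21 dBFS is 9 dB over -30 dBFS; at 5:1 that becomes 1.8 dB over, giving -28.2 dBFS; +2 dB make-up → -26.2 dBFS.

-26.2 dBFS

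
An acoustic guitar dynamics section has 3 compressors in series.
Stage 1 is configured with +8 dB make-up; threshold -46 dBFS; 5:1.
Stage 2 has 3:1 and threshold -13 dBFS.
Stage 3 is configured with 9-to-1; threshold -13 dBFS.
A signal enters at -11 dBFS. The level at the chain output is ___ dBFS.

Stage 1: -11 dBFS is 35 dB over -46 dBFS; at 5:1 that becomes 7 dB over, giving -39 dBFS; +8 dB make-up → -31 dBFS.
Stage 2: -31 dBFS is at or below the -13 dBFS threshold — no compression; output -31 dBFS.
Stage 3: -31 dBFS ≤ -13 dBFS, so stage 3 doesn't engage; output -31 dBFS.

-31 dBFS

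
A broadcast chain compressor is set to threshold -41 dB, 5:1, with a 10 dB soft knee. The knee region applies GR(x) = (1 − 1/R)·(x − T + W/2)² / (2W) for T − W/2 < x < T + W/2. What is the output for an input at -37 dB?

x − T + W/2 = -37 − (-41) + 5 = 9.
GR = (1 − 1/5) × 9² / 20 = 0.8 × 81 / 20 = 3.24 dB.
Output = -37 − 3.24 = -40.24 dB.

-40.24 dB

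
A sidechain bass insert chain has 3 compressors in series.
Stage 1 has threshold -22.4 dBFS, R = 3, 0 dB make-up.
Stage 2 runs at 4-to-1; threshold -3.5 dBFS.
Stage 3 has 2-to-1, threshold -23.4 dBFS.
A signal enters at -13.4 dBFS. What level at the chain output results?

Stage 1: 9 dB above -22.4 dBFS, reduced 3:1 to 3 dB above → -19.4 dBFS.
Stage 2: below threshold (-19.4 ≤ -3.5); passes unchanged; output -19.4 dBFS.
Stage 3: 4 dB above -23.4 dBFS, reduced 2:1 to 2 dB above → -21.4 dBFS.

-21.4 dBFS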